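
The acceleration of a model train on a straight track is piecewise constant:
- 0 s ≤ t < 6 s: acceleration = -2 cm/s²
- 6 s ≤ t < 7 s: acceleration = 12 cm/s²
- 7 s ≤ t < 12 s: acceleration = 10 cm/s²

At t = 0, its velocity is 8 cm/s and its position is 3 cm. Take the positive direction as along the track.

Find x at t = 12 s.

182 cm

On each constant-a segment, Δv = aΔt and Δx = v₀Δt + ½aΔt²; chain segment to segment.
0–6 s: v starts 8 cm/s; Δx = 8·6 + ½·-2·6² = 12 cm; v ends -4 cm/s.
6–7 s: v starts -4 cm/s; Δx = -4·1 + ½·12·1² = 2 cm; v ends 8 cm/s.
7–12 s: v starts 8 cm/s; Δx = 8·5 + ½·10·5² = 165 cm; v ends 58 cm/s.
x(12) = 3 + Σ Δx = 182 cm.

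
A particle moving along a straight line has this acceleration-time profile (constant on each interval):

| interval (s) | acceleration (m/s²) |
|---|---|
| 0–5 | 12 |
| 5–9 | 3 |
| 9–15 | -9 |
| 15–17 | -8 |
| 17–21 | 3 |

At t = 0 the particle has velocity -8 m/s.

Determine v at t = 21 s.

Δv equals the area under the a-t graph; then v = v₀ + Δv.
0–5 s: 12 × 5 = 60 m/s
5–9 s: 3 × 4 = 12 m/s
9–15 s: -9 × 6 = -54 m/s
15–17 s: -8 × 2 = -16 m/s
17–21 s: 3 × 4 = 12 m/s
Δv = 14 m/s, so v(21) = -8 + (14) = 6 m/s.

6 m/s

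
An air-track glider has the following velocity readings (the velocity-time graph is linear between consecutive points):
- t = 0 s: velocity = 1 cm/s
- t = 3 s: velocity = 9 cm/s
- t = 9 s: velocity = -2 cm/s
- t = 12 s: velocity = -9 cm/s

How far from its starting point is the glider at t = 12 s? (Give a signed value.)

19.5 cm

Net displacement equals the area under the velocity-time graph (areas below the axis count negative).
0–3 s: ½(1 + 9)(3) = 15 cm
3–9 s: ½(9 + -2)(6) = 21 cm
9–12 s: ½(-2 + -9)(3) = -16.5 cm
Net displacement = 19.5 cm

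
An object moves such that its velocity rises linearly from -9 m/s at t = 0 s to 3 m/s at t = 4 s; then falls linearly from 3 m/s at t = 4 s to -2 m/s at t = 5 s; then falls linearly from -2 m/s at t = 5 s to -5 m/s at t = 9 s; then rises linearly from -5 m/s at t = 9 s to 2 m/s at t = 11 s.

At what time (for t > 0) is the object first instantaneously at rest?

t = 3 s

v changes sign on 0–4 s (from -9 to 3); the graph is linear there, so v = 0 at t = 0 + (9)·(4 − 0)/(3 − -9) = 3 s.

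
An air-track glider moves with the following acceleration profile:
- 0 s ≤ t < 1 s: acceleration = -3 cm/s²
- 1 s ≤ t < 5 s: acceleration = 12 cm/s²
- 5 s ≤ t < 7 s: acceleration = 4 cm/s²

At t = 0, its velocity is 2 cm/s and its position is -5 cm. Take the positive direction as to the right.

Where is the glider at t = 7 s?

189.5 cm

On each constant-a segment, Δv = aΔt and Δx = v₀Δt + ½aΔt²; chain segment to segment.
0–1 s: v starts 2 cm/s; Δx = 2·1 + ½·-3·1² = 0.5 cm; v ends -1 cm/s.
1–5 s: v starts -1 cm/s; Δx = -1·4 + ½·12·4² = 92 cm; v ends 47 cm/s.
5–7 s: v starts 47 cm/s; Δx = 47·2 + ½·4·2² = 102 cm; v ends 55 cm/s.
x(7) = -5 + Σ Δx = 189.5 cm.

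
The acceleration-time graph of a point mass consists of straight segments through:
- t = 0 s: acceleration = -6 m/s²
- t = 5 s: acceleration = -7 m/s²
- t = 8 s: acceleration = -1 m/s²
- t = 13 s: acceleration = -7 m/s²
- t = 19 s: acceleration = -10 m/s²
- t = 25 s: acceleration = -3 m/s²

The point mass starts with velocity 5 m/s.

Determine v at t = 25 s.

-149.5 m/s

Δv equals the area under the a-t graph; then v = v₀ + Δv.
0–5 s: ½(-6 + -7)(5) = -32.5 m/s
5–8 s: ½(-7 + -1)(3) = -12 m/s
8–13 s: ½(-1 + -7)(5) = -20 m/s
13–19 s: ½(-7 + -10)(6) = -51 m/s
19–25 s: ½(-10 + -3)(6) = -39 m/s
Δv = -154.5 m/s, so v(25) = 5 + (-154.5) = -149.5 m/s.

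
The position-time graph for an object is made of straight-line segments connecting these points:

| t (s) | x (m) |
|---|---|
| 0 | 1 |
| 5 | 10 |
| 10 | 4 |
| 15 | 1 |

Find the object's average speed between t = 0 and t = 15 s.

Average speed = (total path length)/(elapsed time); on a piecewise-linear x-t graph the path length is Σ|Δx|.
0–5 s: |Δx| = |10 − 1| = 9 m
5–10 s: |Δx| = |4 − 10| = 6 m
10–15 s: |Δx| = |1 − 4| = 3 m
Total path = 18 m; average speed = 18/15 = 1.2 m/s.

1.2 m/s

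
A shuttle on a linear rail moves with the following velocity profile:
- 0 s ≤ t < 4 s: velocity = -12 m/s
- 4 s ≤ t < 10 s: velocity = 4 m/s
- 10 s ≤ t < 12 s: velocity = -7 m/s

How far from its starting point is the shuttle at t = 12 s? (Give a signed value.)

Net displacement equals the area under the velocity-time graph (areas below the axis count negative).
0–4 s: -12 × 4 = -48 m
4–10 s: 4 × 6 = 24 m
10–12 s: -7 × 2 = -14 m
Net displacement = -38 m

-38 m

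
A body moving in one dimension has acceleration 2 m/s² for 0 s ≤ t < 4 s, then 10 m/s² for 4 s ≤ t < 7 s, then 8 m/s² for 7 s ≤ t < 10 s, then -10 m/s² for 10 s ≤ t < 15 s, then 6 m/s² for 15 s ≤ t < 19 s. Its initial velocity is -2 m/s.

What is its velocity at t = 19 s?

34 m/s

Δv equals the area under the a-t graph; then v = v₀ + Δv.
0–4 s: 2 × 4 = 8 m/s
4–7 s: 10 × 3 = 30 m/s
7–10 s: 8 × 3 = 24 m/s
10–15 s: -10 × 5 = -50 m/s
15–19 s: 6 × 4 = 24 m/s
Δv = 36 m/s, so v(19) = -2 + (36) = 34 m/s.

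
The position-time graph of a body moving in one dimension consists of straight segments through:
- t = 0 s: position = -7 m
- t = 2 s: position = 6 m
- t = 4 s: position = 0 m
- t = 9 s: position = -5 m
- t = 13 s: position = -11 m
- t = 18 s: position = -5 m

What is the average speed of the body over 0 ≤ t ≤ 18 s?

Average speed = (total path length)/(elapsed time); on a piecewise-linear x-t graph the path length is Σ|Δx|.
0–2 s: |Δx| = |6 − -7| = 13 m
2–4 s: |Δx| = |0 − 6| = 6 m
4–9 s: |Δx| = |-5 − 0| = 5 m
9–13 s: |Δx| = |-11 − -5| = 6 m
13–18 s: |Δx| = |-5 − -11| = 6 m
Total path = 36 m; average speed = 36/18 = 2 m/s.

2 m/s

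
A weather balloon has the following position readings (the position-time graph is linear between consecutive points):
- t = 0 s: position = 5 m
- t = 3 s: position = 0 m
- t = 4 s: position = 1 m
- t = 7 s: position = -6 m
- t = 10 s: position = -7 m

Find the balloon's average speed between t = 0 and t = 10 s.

Average speed = (total path length)/(elapsed time); on a piecewise-linear x-t graph the path length is Σ|Δx|.
0–3 s: |Δx| = |0 − 5| = 5 m
3–4 s: |Δx| = |1 − 0| = 1 m
4–7 s: |Δx| = |-6 − 1| = 7 m
7–10 s: |Δx| = |-7 − -6| = 1 m
Total path = 14 m; average speed = 14/10 = 1.4 m/s.

1.4 m/s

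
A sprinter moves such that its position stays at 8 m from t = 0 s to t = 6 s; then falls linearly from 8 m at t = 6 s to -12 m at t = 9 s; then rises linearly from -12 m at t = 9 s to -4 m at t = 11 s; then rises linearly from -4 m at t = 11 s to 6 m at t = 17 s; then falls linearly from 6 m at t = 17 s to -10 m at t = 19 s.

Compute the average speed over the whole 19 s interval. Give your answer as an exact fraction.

Average speed = (total path length)/(elapsed time); on a piecewise-linear x-t graph the path length is Σ|Δx|.
0–6 s: |Δx| = |8 − 8| = 0 m
6–9 s: |Δx| = |-12 − 8| = 20 m
9–11 s: |Δx| = |-4 − -12| = 8 m
11–17 s: |Δx| = |6 − -4| = 10 m
17–19 s: |Δx| = |-10 − 6| = 16 m
Total path = 54 m; average speed = 54/19 = 54/19 m/s.

54/19 m/s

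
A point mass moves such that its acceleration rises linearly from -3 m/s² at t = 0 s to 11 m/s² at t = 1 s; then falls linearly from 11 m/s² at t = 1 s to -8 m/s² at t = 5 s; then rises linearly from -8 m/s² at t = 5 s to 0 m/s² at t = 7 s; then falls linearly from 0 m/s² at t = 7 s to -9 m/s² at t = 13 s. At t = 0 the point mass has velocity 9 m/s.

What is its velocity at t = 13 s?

-16 m/s

Δv equals the area under the a-t graph; then v = v₀ + Δv.
0–1 s: ½(-3 + 11)(1) = 4 m/s
1–5 s: ½(11 + -8)(4) = 6 m/s
5–7 s: ½(-8 + 0)(2) = -8 m/s
7–13 s: ½(0 + -9)(6) = -27 m/s
Δv = -25 m/s, so v(13) = 9 + (-25) = -16 m/s.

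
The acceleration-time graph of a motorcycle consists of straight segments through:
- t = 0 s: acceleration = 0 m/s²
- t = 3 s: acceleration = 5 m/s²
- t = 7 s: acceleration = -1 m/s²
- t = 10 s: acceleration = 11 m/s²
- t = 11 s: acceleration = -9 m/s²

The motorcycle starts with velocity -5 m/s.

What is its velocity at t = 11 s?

26.5 m/s

Δv equals the area under the a-t graph; then v = v₀ + Δv.
0–3 s: ½(0 + 5)(3) = 7.5 m/s
3–7 s: ½(5 + -1)(4) = 8 m/s
7–10 s: ½(-1 + 11)(3) = 15 m/s
10–11 s: ½(11 + -9)(1) = 1 m/s
Δv = 31.5 m/s, so v(11) = -5 + (31.5) = 26.5 m/s.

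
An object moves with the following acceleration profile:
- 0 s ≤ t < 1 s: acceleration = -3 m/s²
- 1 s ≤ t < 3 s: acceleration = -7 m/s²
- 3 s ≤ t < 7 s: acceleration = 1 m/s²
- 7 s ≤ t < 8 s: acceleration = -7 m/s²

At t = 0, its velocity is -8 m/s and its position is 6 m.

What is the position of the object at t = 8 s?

On each constant-a segment, Δv = aΔt and Δx = v₀Δt + ½aΔt²; chain segment to segment.
0–1 s: v starts -8 m/s; Δx = -8·1 + ½·-3·1² = -9.5 m; v ends -11 m/s.
1–3 s: v starts -11 m/s; Δx = -11·2 + ½·-7·2² = -36 m; v ends -25 m/s.
3–7 s: v starts -25 m/s; Δx = -25·4 + ½·1·4² = -92 m; v ends -21 m/s.
7–8 s: v starts -21 m/s; Δx = -21·1 + ½·-7·1² = -24.5 m; v ends -28 m/s.
x(8) = 6 + Σ Δx = -156 m.

-156 m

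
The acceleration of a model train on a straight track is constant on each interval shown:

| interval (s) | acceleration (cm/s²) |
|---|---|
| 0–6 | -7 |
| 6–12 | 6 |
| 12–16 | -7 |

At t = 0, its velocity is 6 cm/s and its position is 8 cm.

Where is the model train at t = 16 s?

On each constant-a segment, Δv = aΔt and Δx = v₀Δt + ½aΔt²; chain segment to segment.
0–6 s: v starts 6 cm/s; Δx = 6·6 + ½·-7·6² = -90 cm; v ends -36 cm/s.
6–12 s: v starts -36 cm/s; Δx = -36·6 + ½·6·6² = -108 cm; v ends 0 cm/s.
12–16 s: v starts 0 cm/s; Δx = 0·4 + ½·-7·4² = -56 cm; v ends -28 cm/s.
x(16) = 8 + Σ Δx = -246 cm.

-246 cm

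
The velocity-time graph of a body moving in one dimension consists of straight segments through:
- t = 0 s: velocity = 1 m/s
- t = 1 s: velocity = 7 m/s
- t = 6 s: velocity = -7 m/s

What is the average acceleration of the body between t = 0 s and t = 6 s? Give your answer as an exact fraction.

-4/3 m/s²

Average acceleration = Δv/Δt = (-7 − 1)/(6 − 0) = -4/3 m/s².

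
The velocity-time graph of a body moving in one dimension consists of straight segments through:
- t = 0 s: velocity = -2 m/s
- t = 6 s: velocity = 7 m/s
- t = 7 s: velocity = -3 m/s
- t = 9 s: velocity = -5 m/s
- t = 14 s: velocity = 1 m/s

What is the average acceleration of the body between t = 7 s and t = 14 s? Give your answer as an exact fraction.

Average acceleration = Δv/Δt = (1 − -3)/(14 − 7) = 4/7 m/s².

4/7 m/s²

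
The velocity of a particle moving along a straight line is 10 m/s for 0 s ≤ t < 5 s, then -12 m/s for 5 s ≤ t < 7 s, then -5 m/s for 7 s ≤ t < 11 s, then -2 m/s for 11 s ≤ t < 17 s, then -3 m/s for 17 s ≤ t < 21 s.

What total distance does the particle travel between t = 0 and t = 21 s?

Total distance travelled is ∫|v| dt — sum the magnitudes of each area piece.
0–5 s: |10| × 5 = 50 m
5–7 s: |-12| × 2 = 24 m
7–11 s: |-5| × 4 = 20 m
11–17 s: |-2| × 6 = 12 m
17–21 s: |-3| × 4 = 12 m
Total distance = 118 m

118 m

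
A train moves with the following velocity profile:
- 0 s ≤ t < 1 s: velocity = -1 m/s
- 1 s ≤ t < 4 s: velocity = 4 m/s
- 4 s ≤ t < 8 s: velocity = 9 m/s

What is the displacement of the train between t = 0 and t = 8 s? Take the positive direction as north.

Net displacement equals the area under the velocity-time graph (areas below the axis count negative).
0–1 s: -1 × 1 = -1 m
1–4 s: 4 × 3 = 12 m
4–8 s: 9 × 4 = 36 m
Net displacement = 47 m

47 m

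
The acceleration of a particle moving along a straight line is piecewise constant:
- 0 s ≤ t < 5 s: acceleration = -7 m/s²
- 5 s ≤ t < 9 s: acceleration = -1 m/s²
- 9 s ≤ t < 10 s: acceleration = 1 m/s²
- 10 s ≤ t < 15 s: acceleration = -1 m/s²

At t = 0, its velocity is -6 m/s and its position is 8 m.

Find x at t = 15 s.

On each constant-a segment, Δv = aΔt and Δx = v₀Δt + ½aΔt²; chain segment to segment.
0–5 s: v starts -6 m/s; Δx = -6·5 + ½·-7·5² = -117.5 m; v ends -41 m/s.
5–9 s: v starts -41 m/s; Δx = -41·4 + ½·-1·4² = -172 m; v ends -45 m/s.
9–10 s: v starts -45 m/s; Δx = -45·1 + ½·1·1² = -44.5 m; v ends -44 m/s.
10–15 s: v starts -44 m/s; Δx = -44·5 + ½·-1·5² = -232.5 m; v ends -49 m/s.
x(15) = 8 + Σ Δx = -558.5 m.

-558.5 m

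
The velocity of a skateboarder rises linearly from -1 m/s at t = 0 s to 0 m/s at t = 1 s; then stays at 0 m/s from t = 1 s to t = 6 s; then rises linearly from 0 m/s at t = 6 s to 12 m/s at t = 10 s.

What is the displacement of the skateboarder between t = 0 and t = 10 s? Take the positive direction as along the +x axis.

Displacement is the signed area under the v-t curve.
0–1 s: ½(-1 + 0)(1) = -0.5 m
1–6 s: 0 × 5 = 0 m
6–10 s: ½(0 + 12)(4) = 24 m
Net displacement = 23.5 m

23.5 m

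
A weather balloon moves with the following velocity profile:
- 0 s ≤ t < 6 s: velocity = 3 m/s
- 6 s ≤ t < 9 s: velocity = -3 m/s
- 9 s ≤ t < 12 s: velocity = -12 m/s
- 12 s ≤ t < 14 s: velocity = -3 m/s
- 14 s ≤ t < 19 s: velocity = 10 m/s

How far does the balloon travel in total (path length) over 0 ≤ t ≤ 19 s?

Total distance travelled is ∫|v| dt — sum the magnitudes of each area piece.
0–6 s: |3| × 6 = 18 m
6–9 s: |-3| × 3 = 9 m
9–12 s: |-12| × 3 = 36 m
12–14 s: |-3| × 2 = 6 m
14–19 s: |10| × 5 = 50 m
Total distance = 119 m

119 m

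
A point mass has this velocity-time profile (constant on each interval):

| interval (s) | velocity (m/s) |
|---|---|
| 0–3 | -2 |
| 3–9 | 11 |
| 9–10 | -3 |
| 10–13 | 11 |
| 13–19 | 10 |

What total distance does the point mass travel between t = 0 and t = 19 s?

Total distance travelled is ∫|v| dt — sum the magnitudes of each area piece.
0–3 s: |-2| × 3 = 6 m
3–9 s: |11| × 6 = 66 m
9–10 s: |-3| × 1 = 3 m
10–13 s: |11| × 3 = 33 m
13–19 s: |10| × 6 = 60 m
Total distance = 168 m

168 m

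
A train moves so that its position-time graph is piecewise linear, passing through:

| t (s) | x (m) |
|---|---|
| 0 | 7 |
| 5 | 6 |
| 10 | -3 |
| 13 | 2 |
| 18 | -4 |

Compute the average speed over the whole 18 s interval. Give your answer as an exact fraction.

7/6 m/s

Average speed = (total path length)/(elapsed time); on a piecewise-linear x-t graph the path length is Σ|Δx|.
0–5 s: |Δx| = |6 − 7| = 1 m
5–10 s: |Δx| = |-3 − 6| = 9 m
10–13 s: |Δx| = |2 − -3| = 5 m
13–18 s: |Δx| = |-4 − 2| = 6 m
Total path = 21 m; average speed = 21/18 = 7/6 m/s.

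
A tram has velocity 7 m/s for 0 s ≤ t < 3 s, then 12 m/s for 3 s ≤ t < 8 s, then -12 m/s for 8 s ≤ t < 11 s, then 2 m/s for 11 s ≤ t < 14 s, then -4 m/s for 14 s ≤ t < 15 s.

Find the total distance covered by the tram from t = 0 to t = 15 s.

Total distance travelled is ∫|v| dt — sum the magnitudes of each area piece.
0–3 s: |7| × 3 = 21 m
3–8 s: |12| × 5 = 60 m
8–11 s: |-12| × 3 = 36 m
11–14 s: |2| × 3 = 6 m
14–15 s: |-4| × 1 = 4 m
Total distance = 127 m

127 m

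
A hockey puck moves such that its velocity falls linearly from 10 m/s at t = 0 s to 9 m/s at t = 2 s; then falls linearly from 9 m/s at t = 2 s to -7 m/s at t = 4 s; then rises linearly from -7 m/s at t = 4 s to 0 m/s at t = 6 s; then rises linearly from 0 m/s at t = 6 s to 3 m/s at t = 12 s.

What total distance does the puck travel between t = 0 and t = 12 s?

Total distance travelled is ∫|v| dt — sum the magnitudes of each area piece.
0–2 s: |½(10 + 9)(2)| = 19 m
2–4 s: v = 0 at t = 3.125 s; triangle areas 5.0625 + 3.0625 = 8.125 m
4–6 s: |½(-7 + 0)(2)| = 7 m
6–12 s: |½(0 + 3)(6)| = 9 m
Total distance = 43.125 m

43.125 m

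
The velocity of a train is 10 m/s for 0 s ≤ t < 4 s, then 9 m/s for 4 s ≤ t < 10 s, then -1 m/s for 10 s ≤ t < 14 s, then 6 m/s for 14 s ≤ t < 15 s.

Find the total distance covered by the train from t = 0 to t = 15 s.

104 m

Distance (not displacement) is the total path length: add the absolute areas under v-t.
0–4 s: |10| × 4 = 40 m
4–10 s: |9| × 6 = 54 m
10–14 s: |-1| × 4 = 4 m
14–15 s: |6| × 1 = 6 m
Total distance = 104 m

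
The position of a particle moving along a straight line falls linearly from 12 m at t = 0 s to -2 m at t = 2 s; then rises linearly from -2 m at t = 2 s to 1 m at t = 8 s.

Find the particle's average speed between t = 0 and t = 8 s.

2.125 m/s

Average speed = (total path length)/(elapsed time); on a piecewise-linear x-t graph the path length is Σ|Δx|.
0–2 s: |Δx| = |-2 − 12| = 14 m
2–8 s: |Δx| = |1 − -2| = 3 m
Total path = 17 m; average speed = 17/8 = 2.125 m/s.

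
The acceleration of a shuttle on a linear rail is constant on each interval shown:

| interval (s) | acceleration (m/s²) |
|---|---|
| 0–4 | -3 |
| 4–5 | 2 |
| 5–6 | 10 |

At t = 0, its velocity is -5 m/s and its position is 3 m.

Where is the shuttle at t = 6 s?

On each constant-a segment, Δv = aΔt and Δx = v₀Δt + ½aΔt²; chain segment to segment.
0–4 s: v starts -5 m/s; Δx = -5·4 + ½·-3·4² = -44 m; v ends -17 m/s.
4–5 s: v starts -17 m/s; Δx = -17·1 + ½·2·1² = -16 m; v ends -15 m/s.
5–6 s: v starts -15 m/s; Δx = -15·1 + ½·10·1² = -10 m; v ends -5 m/s.
x(6) = 3 + Σ Δx = -67 m.

-67 m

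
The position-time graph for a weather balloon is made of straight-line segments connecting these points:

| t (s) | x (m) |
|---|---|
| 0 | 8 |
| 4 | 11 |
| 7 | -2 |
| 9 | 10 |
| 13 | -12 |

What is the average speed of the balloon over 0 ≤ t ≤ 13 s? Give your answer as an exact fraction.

50/13 m/s

Average speed = (total path length)/(elapsed time); on a piecewise-linear x-t graph the path length is Σ|Δx|.
0–4 s: |Δx| = |11 − 8| = 3 m
4–7 s: |Δx| = |-2 − 11| = 13 m
7–9 s: |Δx| = |10 − -2| = 12 m
9–13 s: |Δx| = |-12 − 10| = 22 m
Total path = 50 m; average speed = 50/13 = 50/13 m/s.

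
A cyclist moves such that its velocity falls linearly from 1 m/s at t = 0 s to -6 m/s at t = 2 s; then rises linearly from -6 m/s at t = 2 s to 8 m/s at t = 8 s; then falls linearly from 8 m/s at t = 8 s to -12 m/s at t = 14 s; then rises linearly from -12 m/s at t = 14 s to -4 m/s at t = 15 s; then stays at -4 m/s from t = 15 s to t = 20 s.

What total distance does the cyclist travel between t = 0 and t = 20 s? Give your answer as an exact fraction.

Distance (not displacement) is the total path length: add the absolute areas under v-t.
0–2 s: v = 0 at t = 2/7 s; triangle areas 1/7 + 36/7 = 37/7 m
2–8 s: v = 0 at t = 32/7 s; triangle areas 54/7 + 96/7 = 150/7 m
8–14 s: v = 0 at t = 10.4 s; triangle areas 9.6 + 21.6 = 31.2 m
14–15 s: |½(-12 + -4)(1)| = 8 m
15–20 s: |-4| × 5 = 20 m
Total distance = 3007/35 m

3007/35 m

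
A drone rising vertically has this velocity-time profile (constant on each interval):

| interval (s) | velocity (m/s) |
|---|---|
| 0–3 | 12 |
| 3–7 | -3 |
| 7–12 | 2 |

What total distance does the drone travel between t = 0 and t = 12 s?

58 m

Distance (not displacement) is the total path length: add the absolute areas under v-t.
0–3 s: |12| × 3 = 36 m
3–7 s: |-3| × 4 = 12 m
7–12 s: |2| × 5 = 10 m
Total distance = 58 m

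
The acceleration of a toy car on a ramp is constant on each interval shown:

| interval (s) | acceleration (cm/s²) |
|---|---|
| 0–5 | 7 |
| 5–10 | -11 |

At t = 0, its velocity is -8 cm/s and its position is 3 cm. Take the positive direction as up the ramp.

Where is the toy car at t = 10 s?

On each constant-a segment, Δv = aΔt and Δx = v₀Δt + ½aΔt²; chain segment to segment.
0–5 s: v starts -8 cm/s; Δx = -8·5 + ½·7·5² = 47.5 cm; v ends 27 cm/s.
5–10 s: v starts 27 cm/s; Δx = 27·5 + ½·-11·5² = -2.5 cm; v ends -28 cm/s.
x(10) = 3 + Σ Δx = 48 cm.

48 cm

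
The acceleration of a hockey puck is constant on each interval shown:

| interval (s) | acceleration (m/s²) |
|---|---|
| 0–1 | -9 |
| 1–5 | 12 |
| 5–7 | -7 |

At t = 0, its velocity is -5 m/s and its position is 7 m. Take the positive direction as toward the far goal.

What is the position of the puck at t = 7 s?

On each constant-a segment, Δv = aΔt and Δx = v₀Δt + ½aΔt²; chain segment to segment.
0–1 s: v starts -5 m/s; Δx = -5·1 + ½·-9·1² = -9.5 m; v ends -14 m/s.
1–5 s: v starts -14 m/s; Δx = -14·4 + ½·12·4² = 40 m; v ends 34 m/s.
5–7 s: v starts 34 m/s; Δx = 34·2 + ½·-7·2² = 54 m; v ends 20 m/s.
x(7) = 7 + Σ Δx = 91.5 m.

91.5 m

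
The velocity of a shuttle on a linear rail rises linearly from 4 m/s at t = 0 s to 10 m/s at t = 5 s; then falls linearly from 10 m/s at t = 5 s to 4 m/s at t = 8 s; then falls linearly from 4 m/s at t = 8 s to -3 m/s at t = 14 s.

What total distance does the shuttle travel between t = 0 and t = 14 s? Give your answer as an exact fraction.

Total distance travelled is ∫|v| dt — sum the magnitudes of each area piece.
0–5 s: |½(4 + 10)(5)| = 35 m
5–8 s: |½(10 + 4)(3)| = 21 m
8–14 s: v = 0 at t = 80/7 s; triangle areas 48/7 + 27/7 = 75/7 m
Total distance = 467/7 m

467/7 m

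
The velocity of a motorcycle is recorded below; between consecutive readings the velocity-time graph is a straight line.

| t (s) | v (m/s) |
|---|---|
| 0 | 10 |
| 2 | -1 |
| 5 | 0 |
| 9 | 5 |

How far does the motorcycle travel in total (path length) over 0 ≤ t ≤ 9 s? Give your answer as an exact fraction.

Total distance travelled is ∫|v| dt — sum the magnitudes of each area piece.
0–2 s: v = 0 at t = 20/11 s; triangle areas 100/11 + 1/11 = 101/11 m
2–5 s: |½(-1 + 0)(3)| = 1.5 m
5–9 s: |½(0 + 5)(4)| = 10 m
Total distance = 455/22 m

455/22 m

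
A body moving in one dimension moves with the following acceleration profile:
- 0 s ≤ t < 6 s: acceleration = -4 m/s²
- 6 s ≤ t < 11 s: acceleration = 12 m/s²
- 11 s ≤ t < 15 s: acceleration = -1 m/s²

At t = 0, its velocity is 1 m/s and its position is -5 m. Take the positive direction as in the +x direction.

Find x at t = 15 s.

On each constant-a segment, Δv = aΔt and Δx = v₀Δt + ½aΔt²; chain segment to segment.
0–6 s: v starts 1 m/s; Δx = 1·6 + ½·-4·6² = -66 m; v ends -23 m/s.
6–11 s: v starts -23 m/s; Δx = -23·5 + ½·12·5² = 35 m; v ends 37 m/s.
11–15 s: v starts 37 m/s; Δx = 37·4 + ½·-1·4² = 140 m; v ends 33 m/s.
x(15) = -5 + Σ Δx = 104 m.

104 m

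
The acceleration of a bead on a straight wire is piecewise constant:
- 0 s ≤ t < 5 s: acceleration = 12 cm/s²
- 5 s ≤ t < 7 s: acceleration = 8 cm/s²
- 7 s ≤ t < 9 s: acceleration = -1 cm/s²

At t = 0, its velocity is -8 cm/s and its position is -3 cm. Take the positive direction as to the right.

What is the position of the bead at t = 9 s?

On each constant-a segment, Δv = aΔt and Δx = v₀Δt + ½aΔt²; chain segment to segment.
0–5 s: v starts -8 cm/s; Δx = -8·5 + ½·12·5² = 110 cm; v ends 52 cm/s.
5–7 s: v starts 52 cm/s; Δx = 52·2 + ½·8·2² = 120 cm; v ends 68 cm/s.
7–9 s: v starts 68 cm/s; Δx = 68·2 + ½·-1·2² = 134 cm; v ends 66 cm/s.
x(9) = -3 + Σ Δx = 361 cm.

361 cm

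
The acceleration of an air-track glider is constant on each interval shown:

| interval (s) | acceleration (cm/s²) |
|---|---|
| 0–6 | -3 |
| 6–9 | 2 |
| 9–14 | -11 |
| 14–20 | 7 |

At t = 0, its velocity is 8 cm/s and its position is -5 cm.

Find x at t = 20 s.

On each constant-a segment, Δv = aΔt and Δx = v₀Δt + ½aΔt²; chain segment to segment.
0–6 s: v starts 8 cm/s; Δx = 8·6 + ½·-3·6² = -6 cm; v ends -10 cm/s.
6–9 s: v starts -10 cm/s; Δx = -10·3 + ½·2·3² = -21 cm; v ends -4 cm/s.
9–14 s: v starts -4 cm/s; Δx = -4·5 + ½·-11·5² = -157.5 cm; v ends -59 cm/s.
14–20 s: v starts -59 cm/s; Δx = -59·6 + ½·7·6² = -228 cm; v ends -17 cm/s.
x(20) = -5 + Σ Δx = -417.5 cm.

-417.5 cm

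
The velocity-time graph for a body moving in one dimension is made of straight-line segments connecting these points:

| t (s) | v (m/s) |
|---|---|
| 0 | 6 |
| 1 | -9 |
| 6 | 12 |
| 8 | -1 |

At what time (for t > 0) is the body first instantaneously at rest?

t = 0.4 s

v changes sign on 0–1 s (from 6 to -9); the graph is linear there, so v = 0 at t = 0 + (-6)·(1 − 0)/(-9 − 6) = 0.4 s.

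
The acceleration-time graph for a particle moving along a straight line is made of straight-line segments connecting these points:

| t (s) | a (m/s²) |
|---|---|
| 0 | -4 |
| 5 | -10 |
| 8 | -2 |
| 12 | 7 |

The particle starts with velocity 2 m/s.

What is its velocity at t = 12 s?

-41 m/s

Δv equals the area under the a-t graph; then v = v₀ + Δv.
0–5 s: ½(-4 + -10)(5) = -35 m/s
5–8 s: ½(-10 + -2)(3) = -18 m/s
8–12 s: ½(-2 + 7)(4) = 10 m/s
Δv = -43 m/s, so v(12) = 2 + (-43) = -41 m/s.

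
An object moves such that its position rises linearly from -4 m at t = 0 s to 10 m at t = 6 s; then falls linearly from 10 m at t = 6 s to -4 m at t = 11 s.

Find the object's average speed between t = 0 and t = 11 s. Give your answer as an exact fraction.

28/11 m/s

Average speed = (total path length)/(elapsed time); on a piecewise-linear x-t graph the path length is Σ|Δx|.
0–6 s: |Δx| = |10 − -4| = 14 m
6–11 s: |Δx| = |-4 − 10| = 14 m
Total path = 28 m; average speed = 28/11 = 28/11 m/s.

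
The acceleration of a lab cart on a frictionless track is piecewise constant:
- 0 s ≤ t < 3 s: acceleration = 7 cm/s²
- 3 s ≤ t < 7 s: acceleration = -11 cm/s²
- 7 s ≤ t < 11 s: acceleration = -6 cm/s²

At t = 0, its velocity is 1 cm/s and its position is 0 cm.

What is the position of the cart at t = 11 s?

-101.5 cm

On each constant-a segment, Δv = aΔt and Δx = v₀Δt + ½aΔt²; chain segment to segment.
0–3 s: v starts 1 cm/s; Δx = 1·3 + ½·7·3² = 34.5 cm; v ends 22 cm/s.
3–7 s: v starts 22 cm/s; Δx = 22·4 + ½·-11·4² = 0 cm; v ends -22 cm/s.
7–11 s: v starts -22 cm/s; Δx = -22·4 + ½·-6·4² = -136 cm; v ends -46 cm/s.
x(11) = 0 + Σ Δx = -101.5 cm.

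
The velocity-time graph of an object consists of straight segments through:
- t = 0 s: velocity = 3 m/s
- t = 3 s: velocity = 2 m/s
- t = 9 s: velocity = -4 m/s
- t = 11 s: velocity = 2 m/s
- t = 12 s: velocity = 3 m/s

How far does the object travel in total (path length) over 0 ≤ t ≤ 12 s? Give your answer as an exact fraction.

70/3 m

Distance (not displacement) is the total path length: add the absolute areas under v-t.
0–3 s: |½(3 + 2)(3)| = 7.5 m
3–9 s: v = 0 at t = 5 s; triangle areas 2 + 8 = 10 m
9–11 s: v = 0 at t = 31/3 s; triangle areas 8/3 + 2/3 = 10/3 m
11–12 s: |½(2 + 3)(1)| = 2.5 m
Total distance = 70/3 m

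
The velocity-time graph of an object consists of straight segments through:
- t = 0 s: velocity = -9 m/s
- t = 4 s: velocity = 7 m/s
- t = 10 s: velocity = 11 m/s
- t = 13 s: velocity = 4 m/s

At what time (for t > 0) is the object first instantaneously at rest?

v changes sign on 0–4 s (from -9 to 7); the graph is linear there, so v = 0 at t = 0 + (9)·(4 − 0)/(7 − -9) = 2.25 s.

t = 2.25 s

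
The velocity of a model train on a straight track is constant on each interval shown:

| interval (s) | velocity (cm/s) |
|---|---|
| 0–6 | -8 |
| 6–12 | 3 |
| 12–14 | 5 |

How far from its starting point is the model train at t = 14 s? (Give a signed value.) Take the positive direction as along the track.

Displacement is the signed area under the v-t curve.
0–6 s: -8 × 6 = -48 cm
6–12 s: 3 × 6 = 18 cm
12–14 s: 5 × 2 = 10 cm
Net displacement = -20 cm

-20 cm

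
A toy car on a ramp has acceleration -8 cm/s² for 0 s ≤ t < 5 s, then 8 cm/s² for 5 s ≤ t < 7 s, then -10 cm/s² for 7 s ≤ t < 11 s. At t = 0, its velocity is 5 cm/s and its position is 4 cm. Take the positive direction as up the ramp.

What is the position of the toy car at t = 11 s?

On each constant-a segment, Δv = aΔt and Δx = v₀Δt + ½aΔt²; chain segment to segment.
0–5 s: v starts 5 cm/s; Δx = 5·5 + ½·-8·5² = -75 cm; v ends -35 cm/s.
5–7 s: v starts -35 cm/s; Δx = -35·2 + ½·8·2² = -54 cm; v ends -19 cm/s.
7–11 s: v starts -19 cm/s; Δx = -19·4 + ½·-10·4² = -156 cm; v ends -59 cm/s.
x(11) = 4 + Σ Δx = -281 cm.

-281 cm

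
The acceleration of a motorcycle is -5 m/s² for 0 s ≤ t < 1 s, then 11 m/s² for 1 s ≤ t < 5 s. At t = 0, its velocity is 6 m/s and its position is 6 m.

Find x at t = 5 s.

101.5 m

On each constant-a segment, Δv = aΔt and Δx = v₀Δt + ½aΔt²; chain segment to segment.
0–1 s: v starts 6 m/s; Δx = 6·1 + ½·-5·1² = 3.5 m; v ends 1 m/s.
1–5 s: v starts 1 m/s; Δx = 1·4 + ½·11·4² = 92 m; v ends 45 m/s.
x(5) = 6 + Σ Δx = 101.5 m.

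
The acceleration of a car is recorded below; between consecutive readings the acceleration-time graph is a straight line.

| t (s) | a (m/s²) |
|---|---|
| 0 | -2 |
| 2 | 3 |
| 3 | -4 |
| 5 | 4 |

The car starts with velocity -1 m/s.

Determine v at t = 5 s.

Δv equals the area under the a-t graph; then v = v₀ + Δv.
0–2 s: ½(-2 + 3)(2) = 1 m/s
2–3 s: ½(3 + -4)(1) = -0.5 m/s
3–5 s: ½(-4 + 4)(2) = 0 m/s
Δv = 0.5 m/s, so v(5) = -1 + (0.5) = -0.5 m/s.

-0.5 m/s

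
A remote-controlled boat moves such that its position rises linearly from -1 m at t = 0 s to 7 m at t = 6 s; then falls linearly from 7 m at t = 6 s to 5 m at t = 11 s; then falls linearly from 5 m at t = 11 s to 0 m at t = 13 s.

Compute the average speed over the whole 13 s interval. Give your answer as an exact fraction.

15/13 m/s

Average speed = (total path length)/(elapsed time); on a piecewise-linear x-t graph the path length is Σ|Δx|.
0–6 s: |Δx| = |7 − -1| = 8 m
6–11 s: |Δx| = |5 − 7| = 2 m
11–13 s: |Δx| = |0 − 5| = 5 m
Total path = 15 m; average speed = 15/13 = 15/13 m/s.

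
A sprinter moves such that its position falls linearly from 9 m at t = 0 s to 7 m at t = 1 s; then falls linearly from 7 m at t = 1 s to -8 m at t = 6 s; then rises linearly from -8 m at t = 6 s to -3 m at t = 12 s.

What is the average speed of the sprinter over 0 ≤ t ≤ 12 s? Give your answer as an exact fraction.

Average speed = (total path length)/(elapsed time); on a piecewise-linear x-t graph the path length is Σ|Δx|.
0–1 s: |Δx| = |7 − 9| = 2 m
1–6 s: |Δx| = |-8 − 7| = 15 m
6–12 s: |Δx| = |-3 − -8| = 5 m
Total path = 22 m; average speed = 22/12 = 11/6 m/s.

11/6 m/s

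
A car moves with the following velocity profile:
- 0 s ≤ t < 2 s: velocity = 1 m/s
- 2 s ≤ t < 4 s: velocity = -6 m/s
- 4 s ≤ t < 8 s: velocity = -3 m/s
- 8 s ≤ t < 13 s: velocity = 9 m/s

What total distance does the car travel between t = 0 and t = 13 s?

Distance (not displacement) is the total path length: add the absolute areas under v-t.
0–2 s: |1| × 2 = 2 m
2–4 s: |-6| × 2 = 12 m
4–8 s: |-3| × 4 = 12 m
8–13 s: |9| × 5 = 45 m
Total distance = 71 m

71 m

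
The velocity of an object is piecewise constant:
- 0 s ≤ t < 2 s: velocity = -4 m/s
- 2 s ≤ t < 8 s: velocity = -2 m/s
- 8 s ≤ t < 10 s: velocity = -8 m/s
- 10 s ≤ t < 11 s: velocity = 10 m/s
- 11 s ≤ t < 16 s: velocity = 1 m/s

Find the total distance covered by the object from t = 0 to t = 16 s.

Total distance travelled is ∫|v| dt — sum the magnitudes of each area piece.
0–2 s: |-4| × 2 = 8 m
2–8 s: |-2| × 6 = 12 m
8–10 s: |-8| × 2 = 16 m
10–11 s: |10| × 1 = 10 m
11–16 s: |1| × 5 = 5 m
Total distance = 51 m

51 m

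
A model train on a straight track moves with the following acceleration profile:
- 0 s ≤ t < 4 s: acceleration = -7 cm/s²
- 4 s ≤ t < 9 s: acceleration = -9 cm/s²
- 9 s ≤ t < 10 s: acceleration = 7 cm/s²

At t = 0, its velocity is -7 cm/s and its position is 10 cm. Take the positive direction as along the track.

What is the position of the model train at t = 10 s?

On each constant-a segment, Δv = aΔt and Δx = v₀Δt + ½aΔt²; chain segment to segment.
0–4 s: v starts -7 cm/s; Δx = -7·4 + ½·-7·4² = -84 cm; v ends -35 cm/s.
4–9 s: v starts -35 cm/s; Δx = -35·5 + ½·-9·5² = -287.5 cm; v ends -80 cm/s.
9–10 s: v starts -80 cm/s; Δx = -80·1 + ½·7·1² = -76.5 cm; v ends -73 cm/s.
x(10) = 10 + Σ Δx = -438 cm.

-438 cm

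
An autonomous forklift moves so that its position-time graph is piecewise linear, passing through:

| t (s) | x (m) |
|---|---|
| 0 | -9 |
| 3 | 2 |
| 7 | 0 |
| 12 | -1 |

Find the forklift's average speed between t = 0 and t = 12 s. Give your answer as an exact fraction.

7/6 m/s

Average speed = (total path length)/(elapsed time); on a piecewise-linear x-t graph the path length is Σ|Δx|.
0–3 s: |Δx| = |2 − -9| = 11 m
3–7 s: |Δx| = |0 − 2| = 2 m
7–12 s: |Δx| = |-1 − 0| = 1 m
Total path = 14 m; average speed = 14/12 = 7/6 m/s.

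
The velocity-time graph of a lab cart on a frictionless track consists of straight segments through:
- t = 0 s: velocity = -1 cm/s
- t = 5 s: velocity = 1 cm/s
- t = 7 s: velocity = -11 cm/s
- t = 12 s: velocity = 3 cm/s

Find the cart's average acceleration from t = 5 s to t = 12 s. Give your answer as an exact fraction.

2/7 cm/s²

Average acceleration = Δv/Δt = (3 − 1)/(12 − 5) = 2/7 cm/s².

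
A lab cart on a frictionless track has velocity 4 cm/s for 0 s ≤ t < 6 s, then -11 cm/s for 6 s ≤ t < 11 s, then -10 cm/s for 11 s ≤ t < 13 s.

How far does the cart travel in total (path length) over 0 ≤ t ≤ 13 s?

Distance (not displacement) is the total path length: add the absolute areas under v-t.
0–6 s: |4| × 6 = 24 cm
6–11 s: |-11| × 5 = 55 cm
11–13 s: |-10| × 2 = 20 cm
Total distance = 99 cm

99 cm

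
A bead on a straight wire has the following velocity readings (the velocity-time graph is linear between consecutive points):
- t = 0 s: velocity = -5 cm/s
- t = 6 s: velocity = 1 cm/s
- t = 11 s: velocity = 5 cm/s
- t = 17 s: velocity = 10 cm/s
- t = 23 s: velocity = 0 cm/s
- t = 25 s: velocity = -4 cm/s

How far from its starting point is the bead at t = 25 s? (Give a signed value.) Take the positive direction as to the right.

Net displacement equals the area under the velocity-time graph (areas below the axis count negative).
0–6 s: ½(-5 + 1)(6) = -12 cm
6–11 s: ½(1 + 5)(5) = 15 cm
11–17 s: ½(5 + 10)(6) = 45 cm
17–23 s: ½(10 + 0)(6) = 30 cm
23–25 s: ½(0 + -4)(2) = -4 cm
Net displacement = 74 cm

74 cm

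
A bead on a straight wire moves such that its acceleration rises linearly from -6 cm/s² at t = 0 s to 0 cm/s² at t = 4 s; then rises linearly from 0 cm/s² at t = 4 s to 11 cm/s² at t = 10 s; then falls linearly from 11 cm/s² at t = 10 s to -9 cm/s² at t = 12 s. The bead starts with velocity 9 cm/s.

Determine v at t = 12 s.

Δv equals the area under the a-t graph; then v = v₀ + Δv.
0–4 s: ½(-6 + 0)(4) = -12 cm/s
4–10 s: ½(0 + 11)(6) = 33 cm/s
10–12 s: ½(11 + -9)(2) = 2 cm/s
Δv = 23 cm/s, so v(12) = 9 + (23) = 32 cm/s.

32 cm/s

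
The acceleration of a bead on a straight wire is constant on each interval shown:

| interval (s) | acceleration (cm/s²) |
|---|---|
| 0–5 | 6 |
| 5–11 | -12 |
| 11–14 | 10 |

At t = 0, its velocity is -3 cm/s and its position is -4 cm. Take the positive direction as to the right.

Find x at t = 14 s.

-88 cm

On each constant-a segment, Δv = aΔt and Δx = v₀Δt + ½aΔt²; chain segment to segment.
0–5 s: v starts -3 cm/s; Δx = -3·5 + ½·6·5² = 60 cm; v ends 27 cm/s.
5–11 s: v starts 27 cm/s; Δx = 27·6 + ½·-12·6² = -54 cm; v ends -45 cm/s.
11–14 s: v starts -45 cm/s; Δx = -45·3 + ½·10·3² = -90 cm; v ends -15 cm/s.
x(14) = -4 + Σ Δx = -88 cm.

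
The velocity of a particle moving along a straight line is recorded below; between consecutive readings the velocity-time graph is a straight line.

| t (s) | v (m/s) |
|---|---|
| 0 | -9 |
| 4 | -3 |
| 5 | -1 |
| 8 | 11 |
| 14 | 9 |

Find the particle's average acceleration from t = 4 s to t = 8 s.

3.5 m/s²

Average acceleration = Δv/Δt = (11 − -3)/(8 − 4) = 3.5 m/s².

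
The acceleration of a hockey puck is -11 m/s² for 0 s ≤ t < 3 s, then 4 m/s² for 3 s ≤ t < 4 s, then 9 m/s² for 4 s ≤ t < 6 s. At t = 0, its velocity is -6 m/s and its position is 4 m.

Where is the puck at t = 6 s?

On each constant-a segment, Δv = aΔt and Δx = v₀Δt + ½aΔt²; chain segment to segment.
0–3 s: v starts -6 m/s; Δx = -6·3 + ½·-11·3² = -67.5 m; v ends -39 m/s.
3–4 s: v starts -39 m/s; Δx = -39·1 + ½·4·1² = -37 m; v ends -35 m/s.
4–6 s: v starts -35 m/s; Δx = -35·2 + ½·9·2² = -52 m; v ends -17 m/s.
x(6) = 4 + Σ Δx = -152.5 m.

-152.5 m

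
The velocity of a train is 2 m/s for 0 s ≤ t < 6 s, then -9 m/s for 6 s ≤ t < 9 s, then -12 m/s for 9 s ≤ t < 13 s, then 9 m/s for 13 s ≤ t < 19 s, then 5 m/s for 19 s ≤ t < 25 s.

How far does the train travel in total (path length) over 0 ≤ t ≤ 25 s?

Distance (not displacement) is the total path length: add the absolute areas under v-t.
0–6 s: |2| × 6 = 12 m
6–9 s: |-9| × 3 = 27 m
9–13 s: |-12| × 4 = 48 m
13–19 s: |9| × 6 = 54 m
19–25 s: |5| × 6 = 30 m
Total distance = 171 m

171 m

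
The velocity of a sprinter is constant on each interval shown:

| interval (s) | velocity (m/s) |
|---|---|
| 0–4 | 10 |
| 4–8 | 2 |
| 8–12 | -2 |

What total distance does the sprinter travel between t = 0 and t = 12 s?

Distance (not displacement) is the total path length: add the absolute areas under v-t.
0–4 s: |10| × 4 = 40 m
4–8 s: |2| × 4 = 8 m
8–12 s: |-2| × 4 = 8 m
Total distance = 56 m

56 m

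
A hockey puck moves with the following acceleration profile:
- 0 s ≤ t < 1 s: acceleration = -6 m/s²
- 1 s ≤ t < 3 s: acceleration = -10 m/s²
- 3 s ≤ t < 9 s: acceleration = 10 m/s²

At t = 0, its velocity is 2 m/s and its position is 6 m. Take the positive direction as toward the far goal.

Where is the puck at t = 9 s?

13 m

On each constant-a segment, Δv = aΔt and Δx = v₀Δt + ½aΔt²; chain segment to segment.
0–1 s: v starts 2 m/s; Δx = 2·1 + ½·-6·1² = -1 m; v ends -4 m/s.
1–3 s: v starts -4 m/s; Δx = -4·2 + ½·-10·2² = -28 m; v ends -24 m/s.
3–9 s: v starts -24 m/s; Δx = -24·6 + ½·10·6² = 36 m; v ends 36 m/s.
x(9) = 6 + Σ Δx = 13 m.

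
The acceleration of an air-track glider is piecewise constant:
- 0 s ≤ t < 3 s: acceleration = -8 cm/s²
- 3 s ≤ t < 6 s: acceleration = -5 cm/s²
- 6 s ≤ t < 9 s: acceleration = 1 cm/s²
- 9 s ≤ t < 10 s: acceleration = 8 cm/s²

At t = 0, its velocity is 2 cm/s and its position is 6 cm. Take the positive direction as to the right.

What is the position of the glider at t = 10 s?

On each constant-a segment, Δv = aΔt and Δx = v₀Δt + ½aΔt²; chain segment to segment.
0–3 s: v starts 2 cm/s; Δx = 2·3 + ½·-8·3² = -30 cm; v ends -22 cm/s.
3–6 s: v starts -22 cm/s; Δx = -22·3 + ½·-5·3² = -88.5 cm; v ends -37 cm/s.
6–9 s: v starts -37 cm/s; Δx = -37·3 + ½·1·3² = -106.5 cm; v ends -34 cm/s.
9–10 s: v starts -34 cm/s; Δx = -34·1 + ½·8·1² = -30 cm; v ends -26 cm/s.
x(10) = 6 + Σ Δx = -249 cm.

-249 cm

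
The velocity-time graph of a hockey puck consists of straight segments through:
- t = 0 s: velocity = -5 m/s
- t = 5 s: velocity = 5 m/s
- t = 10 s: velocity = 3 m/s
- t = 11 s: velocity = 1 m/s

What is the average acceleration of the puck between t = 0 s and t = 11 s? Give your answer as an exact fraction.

6/11 m/s²

Average acceleration = Δv/Δt = (1 − -5)/(11 − 0) = 6/11 m/s².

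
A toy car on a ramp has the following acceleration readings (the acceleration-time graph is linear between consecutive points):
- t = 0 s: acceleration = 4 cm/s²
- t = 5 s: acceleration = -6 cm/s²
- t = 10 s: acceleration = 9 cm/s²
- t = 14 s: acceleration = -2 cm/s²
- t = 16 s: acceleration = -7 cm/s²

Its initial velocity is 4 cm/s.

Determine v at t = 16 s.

Δv equals the area under the a-t graph; then v = v₀ + Δv.
0–5 s: ½(4 + -6)(5) = -5 cm/s
5–10 s: ½(-6 + 9)(5) = 7.5 cm/s
10–14 s: ½(9 + -2)(4) = 14 cm/s
14–16 s: ½(-2 + -7)(2) = -9 cm/s
Δv = 7.5 cm/s, so v(16) = 4 + (7.5) = 11.5 cm/s.

11.5 cm/s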